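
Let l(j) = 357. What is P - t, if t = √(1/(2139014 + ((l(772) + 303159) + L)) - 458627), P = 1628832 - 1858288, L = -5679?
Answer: -229456 - 6*I*√75651068858078866/2436851 ≈ -2.2946e+5 - 677.22*I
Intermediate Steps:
P = -229456
t = 6*I*√75651068858078866/2436851 (t = √(1/(2139014 + ((357 + 303159) - 5679)) - 458627) = √(1/(2139014 + (303516 - 5679)) - 458627) = √(1/(2139014 + 297837) - 458627) = √(1/2436851 - 458627) = √(-1117605663576/2436851) = 6*I*√75651068858078866/2436851 ≈ 677.22*I)
P - t = -229456 - 6*I*√75651068858078866/2436851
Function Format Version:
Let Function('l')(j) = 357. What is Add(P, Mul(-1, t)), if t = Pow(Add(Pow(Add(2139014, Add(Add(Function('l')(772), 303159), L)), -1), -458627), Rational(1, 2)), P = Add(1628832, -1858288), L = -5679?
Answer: Add(-229456, Mul(Rational(-6, 2436851), I, Pow(75651068858078866, Rational(1, 2)))) ≈ Add(-2.2946e+5, Mul(-677.22, I))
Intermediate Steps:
P = -229456
t = Mul(Rational(6, 2436851), I, Pow(75651068858078866, Rational(1, 2))) (t = Pow(Add(Pow(Add(2139014, Add(Add(357, 303159), -5679)), -1), -458627), Rational(1, 2)) = Pow(Add(Pow(Add(2139014, Add(303516, -5679)), -1), -458627), Rational(1, 2)) = Pow(Add(Pow(Add(2139014, 297837), -1), -458627), Rational(1, 2)) = Pow(Add(Pow(2436851, -1), -458627), Rational(1, 2)) = Pow(Add(Rational(1, 2436851), -458627), Rational(1, 2)) = Pow(Rational(-1117605663576, 2436851), Rational(1, 2)) = Mul(Rational(6, 2436851), I, Pow(75651068858078866, Rational(1, 2))) ≈ Mul(677.22, I))
Add(P, Mul(-1, t)) = Add(-229456, Mul(-1, Mul(Rational(6, 2436851), I, Pow(75651068858078866, Rational(1, 2))))) = Add(-229456, Mul(Rational(-6, 2436851), I, Pow(75651068858078866, Rational(1, 2))))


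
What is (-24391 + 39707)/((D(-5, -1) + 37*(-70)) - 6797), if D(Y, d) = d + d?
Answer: -15316/9389 ≈ -1.6313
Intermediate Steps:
D(Y, d) = 2*d
(-24391 + 39707)/((D(-5, -1) + 37*(-70)) - 6797) = (-24391 + 39707)/((2*(-1) + 37*(-70)) - 6797) = 15316/((-2 - 2590) - 6797) = 15316/(-2592 - 6797) = 15316/(-9389) = 15316*(-1/9389) = -15316/9389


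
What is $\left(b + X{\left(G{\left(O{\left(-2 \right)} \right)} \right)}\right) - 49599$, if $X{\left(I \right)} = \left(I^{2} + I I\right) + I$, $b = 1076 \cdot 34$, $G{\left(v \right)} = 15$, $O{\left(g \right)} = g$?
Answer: $-12550$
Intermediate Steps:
$b = 36584$
$X{\left(I \right)} = I + 2 I^{2}$ ($X{\left(I \right)} = \left(I^{2} + I^{2}\right) + I = 2 I^{2} + I = I + 2 I^{2}$)
$\left(b + X{\left(G{\left(O{\left(-2 \right)} \right)} \right)}\right) - 49599 = \left(36584 + 15 \left(1 + 2 \cdot 15\right)\right) - 49599 = \left(36584 + 15 \left(1 + 30\right)\right) - 49599 = \left(36584 + 15 \cdot 31\right) - 49599 = \left(36584 + 465\right) - 49599 = 37049 - 49599 = -12550$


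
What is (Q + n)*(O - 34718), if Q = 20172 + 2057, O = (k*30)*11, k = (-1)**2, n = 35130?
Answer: -1972461292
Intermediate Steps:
k = 1
O = 330 (O = (1*30)*11 = 30*11 = 330)
Q = 22229
(Q + n)*(O - 34718) = (22229 + 35130)*(330 - 34718) = 57359*(-34388) = -1972461292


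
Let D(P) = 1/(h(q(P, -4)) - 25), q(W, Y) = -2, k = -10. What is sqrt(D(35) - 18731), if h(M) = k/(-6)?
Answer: I*sqrt(91782110)/70 ≈ 136.86*I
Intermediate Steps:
h(M) = 5/3 (h(M) = -10/(-6) = -10*(-1/6) = 5/3)
D(P) = -3/70 (D(P) = 1/(5/3 - 25) = 1/(-70/3) = -3/70)
sqrt(D(35) - 18731) = sqrt(-3/70 - 18731) = sqrt(-1311173/70) = I*sqrt(91782110)/70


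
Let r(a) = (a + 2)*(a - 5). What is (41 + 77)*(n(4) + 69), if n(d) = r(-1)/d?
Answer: 7965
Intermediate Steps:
r(a) = (-5 + a)*(2 + a) (r(a) = (2 + a)*(-5 + a) = (-5 + a)*(2 + a))
n(d) = -6/d (n(d) = (-10 + (-1)² - 3*(-1))/d = (-10 + 1 + 3)/d = -6/d)
(41 + 77)*(n(4) + 69) = (41 + 77)*(-6/4 + 69) = 118*(-6*¼ + 69) = 118*(-3/2 + 69) = 118*(135/2) = 7965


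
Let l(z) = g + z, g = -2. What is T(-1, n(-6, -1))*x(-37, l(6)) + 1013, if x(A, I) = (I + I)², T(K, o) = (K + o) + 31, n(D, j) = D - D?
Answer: 2933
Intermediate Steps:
n(D, j) = 0
T(K, o) = 31 + K + o
l(z) = -2 + z
x(A, I) = 4*I² (x(A, I) = (2*I)² = 4*I²)
T(-1, n(-6, -1))*x(-37, l(6)) + 1013 = (31 - 1 + 0)*(4*(-2 + 6)²) + 1013 = 30*(4*4²) + 1013 = 30*(4*16) + 1013 = 30*64 + 1013 = 1920 + 1013 = 2933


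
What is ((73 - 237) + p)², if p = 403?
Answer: 57121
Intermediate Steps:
((73 - 237) + p)² = ((73 - 237) + 403)² = (-164 + 403)² = 239² = 57121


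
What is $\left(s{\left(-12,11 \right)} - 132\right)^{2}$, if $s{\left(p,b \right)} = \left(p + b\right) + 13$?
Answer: $14400$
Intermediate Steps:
$s{\left(p,b \right)} = 13 + b + p$ ($s{\left(p,b \right)} = \left(b + p\right) + 13 = 13 + b + p$)
$\left(s{\left(-12,11 \right)} - 132\right)^{2} = \left(\left(13 + 11 - 12\right) - 132\right)^{2} = \left(12 - 132\right)^{2} = \left(-120\right)^{2} = 14400$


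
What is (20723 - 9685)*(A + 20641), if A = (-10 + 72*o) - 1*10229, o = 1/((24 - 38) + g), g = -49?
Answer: 803632628/7 ≈ 1.1480e+8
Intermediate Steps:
o = -1/63 (o = 1/((24 - 38) - 49) = 1/(-14 - 49) = 1/(-63) = -1/63 ≈ -0.015873)
A = -71681/7 (A = (-10 + 72*(-1/63)) - 1*10229 = (-10 - 8/7) - 10229 = -78/7 - 10229 = -71681/7 ≈ -10240.)
(20723 - 9685)*(A + 20641) = (20723 - 9685)*(-71681/7 + 20641) = 11038*(72806/7) = 803632628/7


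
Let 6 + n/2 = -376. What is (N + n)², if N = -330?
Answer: 1196836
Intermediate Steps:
n = -764 (n = -12 + 2*(-376) = -12 - 752 = -764)
(N + n)² = (-330 - 764)² = (-1094)² = 1196836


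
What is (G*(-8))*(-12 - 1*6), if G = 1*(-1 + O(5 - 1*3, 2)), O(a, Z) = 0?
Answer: -144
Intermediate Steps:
G = -1 (G = 1*(-1 + 0) = 1*(-1) = -1)
(G*(-8))*(-12 - 1*6) = (-1*(-8))*(-12 - 1*6) = 8*(-12 - 6) = 8*(-18) = -144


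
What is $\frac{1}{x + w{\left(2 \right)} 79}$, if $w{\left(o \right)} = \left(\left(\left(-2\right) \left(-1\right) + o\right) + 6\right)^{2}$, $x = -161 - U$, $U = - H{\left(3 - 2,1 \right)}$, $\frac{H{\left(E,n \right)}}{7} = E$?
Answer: $\frac{1}{7746} \approx 0.0001291$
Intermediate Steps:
$H{\left(E,n \right)} = 7 E$
$U = -7$ ($U = - 7 \left(3 - 2\right) = - 7 \cdot 1 = \left(-1\right) 7 = -7$)
$x = -154$ ($x = -161 - -7 = -161 + 7 = -154$)
$w{\left(o \right)} = \left(8 + o\right)^{2}$ ($w{\left(o \right)} = \left(\left(2 + o\right) + 6\right)^{2} = \left(8 + o\right)^{2}$)
$\frac{1}{x + w{\left(2 \right)} 79} = \frac{1}{-154 + \left(8 + 2\right)^{2} \cdot 79} = \frac{1}{-154 + 10^{2} \cdot 79} = \frac{1}{-154 + 100 \cdot 79} = \frac{1}{-154 + 7900} = \frac{1}{7746}$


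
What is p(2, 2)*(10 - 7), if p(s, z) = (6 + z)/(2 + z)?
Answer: 6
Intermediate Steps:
p(s, z) = (6 + z)/(2 + z)
p(2, 2)*(10 - 7) = ((6 + 2)/(2 + 2))*(10 - 7) = (8/4)*3 = ((¼)*8)*3 = 2*3 = 6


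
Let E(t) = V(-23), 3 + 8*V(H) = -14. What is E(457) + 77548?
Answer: 620367/8 ≈ 77546.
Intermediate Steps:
V(H) = -17/8 (V(H) = -3/8 + (⅛)*(-14) = -3/8 - 7/4 = -17/8)
E(t) = -17/8
E(457) + 77548 = -17/8 + 77548 = 620367/8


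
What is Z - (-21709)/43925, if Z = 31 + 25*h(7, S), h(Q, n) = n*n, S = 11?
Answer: 134256509/43925 ≈ 3056.5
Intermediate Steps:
h(Q, n) = n²
Z = 3056 (Z = 31 + 25*11² = 31 + 25*121 = 31 + 3025 = 3056)
Z - (-21709)/43925 = 3056 - (-21709)/43925 = 3056 - 1*(-21709/43925) = 3056 + 21709/43925 = 134256509/43925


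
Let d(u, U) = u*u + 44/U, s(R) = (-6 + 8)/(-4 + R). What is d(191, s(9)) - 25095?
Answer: 11496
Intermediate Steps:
s(R) = 2/(-4 + R)
d(u, U) = u² + 44/U
d(191, s(9)) - 25095 = (191² + 44/((2/(-4 + 9)))) - 25095 = (36481 + 44/((2/5))) - 25095 = (36481 + 44/((2*(⅕)))) - 25095 = (36481 + 44/(⅖)) - 25095 = (36481 + 44*(5/2)) - 25095 = (36481 + 110) - 25095 = 36591 - 25095 = 11496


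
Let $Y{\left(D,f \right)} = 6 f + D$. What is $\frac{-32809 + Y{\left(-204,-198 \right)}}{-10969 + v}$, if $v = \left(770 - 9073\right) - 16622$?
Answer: $\frac{34201}{35894} \approx 0.95283$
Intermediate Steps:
$Y{\left(D,f \right)} = D + 6 f$
$v = -24925$ ($v = -8303 - 16622 = -24925$)
$\frac{-32809 + Y{\left(-204,-198 \right)}}{-10969 + v} = \frac{-32809 + \left(-204 + 6 \left(-198\right)\right)}{-10969 - 24925} = \frac{-32809 - 1392}{-35894} = \left(-32809 - 1392\right) \left(- \frac{1}{35894}\right) = \left(-34201\right) \left(- \frac{1}{35894}\right) = \frac{34201}{35894}$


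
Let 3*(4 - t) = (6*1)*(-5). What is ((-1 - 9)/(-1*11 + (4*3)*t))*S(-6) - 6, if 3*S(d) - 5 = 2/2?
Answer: -962/157 ≈ -6.1274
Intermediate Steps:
S(d) = 2 (S(d) = 5/3 + (2/2)/3 = 5/3 + (2*(½))/3 = 5/3 + (⅓)*1 = 5/3 + ⅓ = 2)
t = 14 (t = 4 - 6*1*(-5)/3 = 4 - 2*(-5) = 4 - ⅓*(-30) = 4 + 10 = 14)
((-1 - 9)/(-1*11 + (4*3)*t))*S(-6) - 6 = ((-1 - 9)/(-1*11 + (4*3)*14))*2 - 6 = -10/(-11 + 12*14)*2 - 6 = -10/(-11 + 168)*2 - 6 = -10/157*2 - 6 = -20/157 - 6 = -962/157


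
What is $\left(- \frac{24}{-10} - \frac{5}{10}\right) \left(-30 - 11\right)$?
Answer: $- \frac{779}{10} \approx -77.9$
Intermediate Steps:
$\left(- \frac{24}{-10} - \frac{5}{10}\right) \left(-30 - 11\right) = \left(\left(-24\right) \left(- \frac{1}{10}\right) - \frac{1}{2}\right) \left(-41\right) = \left(\frac{12}{5} - \frac{1}{2}\right) \left(-41\right) = \frac{19}{10} \left(-41\right) = - \frac{779}{10}$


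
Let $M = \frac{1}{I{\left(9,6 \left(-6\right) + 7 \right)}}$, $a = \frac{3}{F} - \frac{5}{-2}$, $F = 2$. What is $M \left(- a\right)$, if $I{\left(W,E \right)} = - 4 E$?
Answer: $- \frac{1}{29} \approx -0.034483$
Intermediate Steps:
$a = 4$ ($a = \frac{3}{2} - \frac{5}{-2} = 3 \cdot \frac{1}{2} - - \frac{5}{2} = \frac{3}{2} + \frac{5}{2} = 4$)
$M = \frac{1}{116}$ ($M = \frac{1}{\left(-4\right) \left(6 \left(-6\right) + 7\right)} = \frac{1}{\left(-4\right) \left(-36 + 7\right)} = \frac{1}{\left(-4\right) \left(-29\right)} = \frac{1}{116} \approx 0.0086207$)
$M \left(- a\right) = \frac{\left(-1\right) 4}{116} = \frac{1}{116} \left(-4\right) = - \frac{1}{29}$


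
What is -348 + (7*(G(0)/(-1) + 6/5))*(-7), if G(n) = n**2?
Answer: -2034/5 ≈ -406.80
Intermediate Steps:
-348 + (7*(G(0)/(-1) + 6/5))*(-7) = -348 + (7*(0**2/(-1) + 6/5))*(-7) = -348 + (7*(0*(-1) + 6*(1/5)))*(-7) = -348 + (7*(0 + 6/5))*(-7) = -348 + (7*(6/5))*(-7) = -348 + (42/5)*(-7) = -348 - 294/5 = -2034/5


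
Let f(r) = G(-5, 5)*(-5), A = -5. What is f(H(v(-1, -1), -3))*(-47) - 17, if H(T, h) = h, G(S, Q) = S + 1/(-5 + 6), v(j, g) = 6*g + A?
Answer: -957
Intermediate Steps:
v(j, g) = -5 + 6*g (v(j, g) = 6*g - 5 = -5 + 6*g)
G(S, Q) = 1 + S (G(S, Q) = S + 1/1 = S + 1 = 1 + S)
f(r) = 20 (f(r) = (1 - 5)*(-5) = -4*(-5) = 20)
f(H(v(-1, -1), -3))*(-47) - 17 = 20*(-47) - 17 = -940 - 17 = -957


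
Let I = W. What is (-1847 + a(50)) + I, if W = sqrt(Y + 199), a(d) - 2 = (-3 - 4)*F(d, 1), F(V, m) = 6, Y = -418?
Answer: -1887 + I*sqrt(219) ≈ -1887.0 + 14.799*I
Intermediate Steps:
a(d) = -40 (a(d) = 2 + (-3 - 4)*6 = 2 - 7*6 = 2 - 42 = -40)
W = I*sqrt(219) (W = sqrt(-418 + 199) = sqrt(-219) = I*sqrt(219) ≈ 14.799*I)
I = I*sqrt(219) ≈ 14.799*I
(-1847 + a(50)) + I = (-1847 - 40) + I*sqrt(219) = -1887 + I*sqrt(219)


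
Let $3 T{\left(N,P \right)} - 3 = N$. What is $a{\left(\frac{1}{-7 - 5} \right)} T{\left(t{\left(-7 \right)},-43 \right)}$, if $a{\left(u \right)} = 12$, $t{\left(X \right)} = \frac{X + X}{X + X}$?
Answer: $16$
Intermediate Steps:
$t{\left(X \right)} = 1$ ($t{\left(X \right)} = \frac{2 X}{2 X} = 2 X \frac{1}{2 X} = 1$)
$T{\left(N,P \right)} = 1 + \frac{N}{3}$
$a{\left(\frac{1}{-7 - 5} \right)} T{\left(t{\left(-7 \right)},-43 \right)} = 12 \left(1 + \frac{1}{3} \cdot 1\right) = 12 \left(1 + \frac{1}{3}\right) = 12 \cdot \frac{4}{3} = 16$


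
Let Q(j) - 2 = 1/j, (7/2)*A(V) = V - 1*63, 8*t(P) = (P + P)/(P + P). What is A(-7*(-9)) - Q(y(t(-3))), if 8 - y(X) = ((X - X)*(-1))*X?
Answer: -17/8 ≈ -2.1250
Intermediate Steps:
t(P) = ⅛ (t(P) = ((P + P)/(P + P))/8 = ((2*P)/((2*P)))/8 = ((2*P)*(1/(2*P)))/8 = (⅛)*1 = ⅛)
y(X) = 8 (y(X) = 8 - (X - X)*(-1)*X = 8 - 0*(-1)*X = 8 - 0*X = 8 - 1*0 = 8 + 0 = 8)
A(V) = -18 + 2*V/7 (A(V) = 2*(V - 1*63)/7 = 2*(V - 63)/7 = 2*(-63 + V)/7 = -18 + 2*V/7)
Q(j) = 2 + 1/j
A(-7*(-9)) - Q(y(t(-3))) = (-18 + 2*(-7*(-9))/7) - (2 + 1/8) = (-18 + (2/7)*63) - (2 + ⅛) = (-18 + 18) - 1*17/8 = 0 - 17/8 = -17/8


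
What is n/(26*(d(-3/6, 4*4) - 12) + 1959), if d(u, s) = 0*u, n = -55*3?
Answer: -55/549 ≈ -0.10018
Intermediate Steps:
n = -165
d(u, s) = 0
n/(26*(d(-3/6, 4*4) - 12) + 1959) = -165/(26*(0 - 12) + 1959) = -165/(26*(-12) + 1959) = -165/(-312 + 1959) = -165/1647 = (1/1647)*(-165) = -55/549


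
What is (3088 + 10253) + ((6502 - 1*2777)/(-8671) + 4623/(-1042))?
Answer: 120494395579/9035182 ≈ 13336.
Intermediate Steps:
(3088 + 10253) + ((6502 - 1*2777)/(-8671) + 4623/(-1042)) = 13341 + ((6502 - 2777)*(-1/8671) + 4623*(-1/1042)) = 13341 + (3725*(-1/8671) - 4623/1042) = 13341 + (-3725/8671 - 4623/1042) = 13341 - 43967483/9035182 = 120494395579/9035182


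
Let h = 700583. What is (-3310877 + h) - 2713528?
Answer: -5323822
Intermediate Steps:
(-3310877 + h) - 2713528 = (-3310877 + 700583) - 2713528 = -2610294 - 2713528 = -5323822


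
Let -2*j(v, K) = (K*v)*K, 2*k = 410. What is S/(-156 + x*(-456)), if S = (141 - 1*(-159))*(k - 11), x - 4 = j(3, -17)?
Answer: 2425/8154 ≈ 0.29740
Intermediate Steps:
k = 205 (k = (½)*410 = 205)
j(v, K) = -v*K²/2 (j(v, K) = -K*v*K/2 = -v*K²/2)
x = -859/2 (x = 4 - ½*3*(-17)² = 4 - ½*3*289 = 4 - 867/2 = -859/2 ≈ -429.50)
S = 58200 (S = (141 - 1*(-159))*(205 - 11) = (141 + 159)*194 = 300*194 = 58200)
S/(-156 + x*(-456)) = 58200/(-156 - 859/2*(-456)) = 58200/(-156 + 195852) = 58200/195696 = 58200*(1/195696) = 2425/8154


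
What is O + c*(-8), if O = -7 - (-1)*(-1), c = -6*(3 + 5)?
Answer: 376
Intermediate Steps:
c = -48 (c = -6*8 = -48)
O = -8 (O = -7 - 1*1 = -7 - 1 = -8)
O + c*(-8) = -8 - 48*(-8) = -8 + 384 = 376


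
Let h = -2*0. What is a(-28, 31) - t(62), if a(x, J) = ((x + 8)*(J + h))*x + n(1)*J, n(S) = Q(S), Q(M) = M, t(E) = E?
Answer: 17329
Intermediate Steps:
h = 0
n(S) = S
a(x, J) = J + J*x*(8 + x) (a(x, J) = ((x + 8)*(J + 0))*x + 1*J = ((8 + x)*J)*x + J = (J*(8 + x))*x + J = J*x*(8 + x) + J = J + J*x*(8 + x))
a(-28, 31) - t(62) = 31*(1 + (-28)² + 8*(-28)) - 1*62 = 31*(1 + 784 - 224) - 62 = 31*561 - 62 = 17391 - 62 = 17329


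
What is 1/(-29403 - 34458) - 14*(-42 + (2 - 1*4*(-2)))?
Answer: 28609727/63861 ≈ 448.00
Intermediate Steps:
1/(-29403 - 34458) - 14*(-42 + (2 - 1*4*(-2))) = 1/(-63861) - 14*(-42 + (2 - 4*(-2))) = -1/63861 - 14*(-42 + (2 + 8)) = -1/63861 - 14*(-42 + 10) = -1/63861 - 14*(-32) = -1/63861 - 1*(-448) = -1/63861 + 448 = 28609727/63861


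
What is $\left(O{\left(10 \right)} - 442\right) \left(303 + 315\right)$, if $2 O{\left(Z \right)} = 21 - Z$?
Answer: $-269757$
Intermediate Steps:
$O{\left(Z \right)} = \frac{21}{2} - \frac{Z}{2}$ ($O{\left(Z \right)} = \frac{21 - Z}{2} = \frac{21}{2} - \frac{Z}{2}$)
$\left(O{\left(10 \right)} - 442\right) \left(303 + 315\right) = \left(\left(\frac{21}{2} - 5\right) - 442\right) \left(303 + 315\right) = \left(\left(\frac{21}{2} - 5\right) - 442\right) 618 = \left(\frac{11}{2} - 442\right) 618 = \left(- \frac{873}{2}\right) 618 = -269757$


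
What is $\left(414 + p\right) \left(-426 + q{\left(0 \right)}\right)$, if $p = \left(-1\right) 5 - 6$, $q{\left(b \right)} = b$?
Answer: $-171678$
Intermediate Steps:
$p = -11$ ($p = -5 - 6 = -11$)
$\left(414 + p\right) \left(-426 + q{\left(0 \right)}\right) = \left(414 - 11\right) \left(-426 + 0\right) = 403 \left(-426\right) = -171678$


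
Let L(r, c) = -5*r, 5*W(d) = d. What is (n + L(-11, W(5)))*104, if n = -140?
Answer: -8840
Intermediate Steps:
W(d) = d/5
(n + L(-11, W(5)))*104 = (-140 - 5*(-11))*104 = (-140 + 55)*104 = -85*104 = -8840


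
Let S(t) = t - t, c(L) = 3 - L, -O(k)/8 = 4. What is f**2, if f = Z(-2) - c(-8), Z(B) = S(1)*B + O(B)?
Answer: 1849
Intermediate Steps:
O(k) = -32 (O(k) = -8*4 = -32)
S(t) = 0
Z(B) = -32 (Z(B) = 0*B - 32 = 0 - 32 = -32)
f = -43 (f = -32 - (3 - 1*(-8)) = -32 - (3 + 8) = -32 - 1*11 = -32 - 11 = -43)
f**2 = (-43)**2 = 1849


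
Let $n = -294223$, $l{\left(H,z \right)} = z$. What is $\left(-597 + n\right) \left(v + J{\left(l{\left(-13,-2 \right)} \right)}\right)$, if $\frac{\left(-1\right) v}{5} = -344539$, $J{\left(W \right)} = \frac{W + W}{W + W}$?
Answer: $-507885234720$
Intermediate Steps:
$J{\left(W \right)} = 1$ ($J{\left(W \right)} = \frac{2 W}{2 W} = 2 W \frac{1}{2 W} = 1$)
$v = 1722695$ ($v = \left(-5\right) \left(-344539\right) = 1722695$)
$\left(-597 + n\right) \left(v + J{\left(l{\left(-13,-2 \right)} \right)}\right) = \left(-597 - 294223\right) \left(1722695 + 1\right) = \left(-294820\right) 1722696 = -507885234720$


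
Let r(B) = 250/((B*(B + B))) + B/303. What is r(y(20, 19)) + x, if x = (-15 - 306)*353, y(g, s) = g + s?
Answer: -17407223975/153621 ≈ -1.1331e+5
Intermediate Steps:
x = -113313 (x = -321*353 = -113313)
r(B) = 125/B² + B/303 (r(B) = 250/((B*(2*B))) + B*(1/303) = 250/((2*B²)) + B/303 = 250*(1/(2*B²)) + B/303 = 125/B² + B/303)
r(y(20, 19)) + x = (125/(20 + 19)² + (20 + 19)/303) - 113313 = (125/39² + (1/303)*39) - 113313 = (125*(1/1521) + 13/101) - 113313 = (125/1521 + 13/101) - 113313 = 32398/153621 - 113313 = -17407223975/153621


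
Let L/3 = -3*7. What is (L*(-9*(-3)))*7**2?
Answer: -83349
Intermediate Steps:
L = -63 (L = 3*(-3*7) = 3*(-21) = -63)
(L*(-9*(-3)))*7**2 = -(-567)*(-3)*7**2 = -63*27*49 = -1701*49 = -83349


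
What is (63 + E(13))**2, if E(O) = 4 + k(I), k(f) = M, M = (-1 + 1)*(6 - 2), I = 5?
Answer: 4489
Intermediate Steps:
M = 0 (M = 0*4 = 0)
k(f) = 0
E(O) = 4 (E(O) = 4 + 0 = 4)
(63 + E(13))**2 = (63 + 4)**2 = 67**2 = 4489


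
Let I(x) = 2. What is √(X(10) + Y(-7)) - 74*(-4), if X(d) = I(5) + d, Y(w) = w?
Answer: 296 + √5 ≈ 298.24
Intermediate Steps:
X(d) = 2 + d
√(X(10) + Y(-7)) - 74*(-4) = √((2 + 10) - 7) - 74*(-4) = √(12 - 7) - 1*(-296) = √5 + 296 = 296 + √5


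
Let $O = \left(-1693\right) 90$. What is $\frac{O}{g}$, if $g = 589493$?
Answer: $- \frac{152370}{589493} \approx -0.25848$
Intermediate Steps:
$O = -152370$
$\frac{O}{g} = - \frac{152370}{589493}$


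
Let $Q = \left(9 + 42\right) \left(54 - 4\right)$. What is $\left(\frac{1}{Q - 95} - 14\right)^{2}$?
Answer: $\frac{1181228161}{6027025} \approx 195.99$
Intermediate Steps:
$Q = 2550$ ($Q = 51 \cdot 50 = 2550$)
$\left(\frac{1}{Q - 95} - 14\right)^{2} = \left(\frac{1}{2550 - 95} - 14\right)^{2} = \left(\frac{1}{2455} - 14\right)^{2} = \left(- \frac{34369}{2455}\right)^{2} = \frac{1181228161}{6027025}$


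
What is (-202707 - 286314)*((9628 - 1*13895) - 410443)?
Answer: 202801898910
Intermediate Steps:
(-202707 - 286314)*((9628 - 1*13895) - 410443) = -489021*((9628 - 13895) - 410443) = -489021*(-4267 - 410443) = -489021*(-414710) = 202801898910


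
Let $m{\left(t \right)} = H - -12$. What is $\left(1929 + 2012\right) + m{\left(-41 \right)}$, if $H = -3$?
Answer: $3950$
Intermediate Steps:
$m{\left(t \right)} = 9$ ($m{\left(t \right)} = -3 - -12 = -3 + 12 = 9$)
$\left(1929 + 2012\right) + m{\left(-41 \right)} = \left(1929 + 2012\right) + 9 = 3941 + 9 = 3950$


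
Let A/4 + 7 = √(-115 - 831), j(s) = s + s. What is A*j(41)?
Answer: -2296 + 328*I*√946 ≈ -2296.0 + 10088.0*I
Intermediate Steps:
j(s) = 2*s
A = -28 + 4*I*√946 (A = -28 + 4*√(-115 - 831) = -28 + 4*√(-946) = -28 + 4*(I*√946) = -28 + 4*I*√946 ≈ -28.0 + 123.03*I)
A*j(41) = (-28 + 4*I*√946)*(2*41) = (-28 + 4*I*√946)*82 = -2296 + 328*I*√946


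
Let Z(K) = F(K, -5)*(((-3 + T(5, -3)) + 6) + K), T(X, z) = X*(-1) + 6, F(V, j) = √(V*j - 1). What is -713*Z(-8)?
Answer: 2852*√39 ≈ 17811.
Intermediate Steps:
F(V, j) = √(-1 + V*j)
T(X, z) = 6 - X (T(X, z) = -X + 6 = 6 - X)
Z(K) = √(-1 - 5*K)*(4 + K) (Z(K) = √(-1 + K*(-5))*(((-3 + (6 - 1*5)) + 6) + K) = √(-1 - 5*K)*(((-3 + (6 - 5)) + 6) + K) = √(-1 - 5*K)*(((-3 + 1) + 6) + K) = √(-1 - 5*K)*((-2 + 6) + K) = √(-1 - 5*K)*(4 + K))
-713*Z(-8) = -713*√(-1 - 5*(-8))*(4 - 8) = -713*√(-1 + 40)*(-4) = -713*√39*(-4) = -(-2852)*√39 = 2852*√39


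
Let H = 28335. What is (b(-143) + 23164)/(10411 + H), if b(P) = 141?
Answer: 23305/38746 ≈ 0.60148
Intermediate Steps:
(b(-143) + 23164)/(10411 + H) = (141 + 23164)/(10411 + 28335) = 23305/38746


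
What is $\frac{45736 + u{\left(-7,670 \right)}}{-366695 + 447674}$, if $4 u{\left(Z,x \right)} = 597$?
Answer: $\frac{183541}{323916} \approx 0.56663$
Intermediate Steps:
$u{\left(Z,x \right)} = \frac{597}{4}$ ($u{\left(Z,x \right)} = \frac{1}{4} \cdot 597 = \frac{597}{4}$)
$\frac{45736 + u{\left(-7,670 \right)}}{-366695 + 447674} = \frac{45736 + \frac{597}{4}}{-366695 + 447674} = \frac{183541}{4 \cdot 80979} = \frac{183541}{4} \cdot \frac{1}{80979} = \frac{183541}{323916}$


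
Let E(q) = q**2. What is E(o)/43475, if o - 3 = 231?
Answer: 54756/43475 ≈ 1.2595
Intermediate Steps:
o = 234 (o = 3 + 231 = 234)
E(o)/43475 = 234**2/43475 = 54756*(1/43475) = 54756/43475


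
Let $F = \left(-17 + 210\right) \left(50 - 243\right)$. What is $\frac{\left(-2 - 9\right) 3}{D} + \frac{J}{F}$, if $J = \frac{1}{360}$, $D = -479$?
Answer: $\frac{442517641}{6423217560} \approx 0.068893$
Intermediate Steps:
$J = \frac{1}{360} \approx 0.0027778$
$F = -37249$ ($F = 193 \left(-193\right) = -37249$)
$\frac{\left(-2 - 9\right) 3}{D} + \frac{J}{F} = \frac{\left(-2 - 9\right) 3}{-479} + \frac{1}{360 \left(-37249\right)} = \left(-11\right) 3 \left(- \frac{1}{479}\right) + \frac{1}{360} \left(- \frac{1}{37249}\right) = \left(-33\right) \left(- \frac{1}{479}\right) - \frac{1}{13409640} = \frac{33}{479} - \frac{1}{13409640} = \frac{442517641}{6423217560}$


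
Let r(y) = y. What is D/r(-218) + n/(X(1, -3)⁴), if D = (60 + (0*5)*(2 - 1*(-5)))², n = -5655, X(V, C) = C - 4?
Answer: -4938195/261709 ≈ -18.869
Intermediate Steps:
X(V, C) = -4 + C
D = 3600 (D = (60 + 0*(2 + 5))² = (60 + 0*7)² = (60 + 0)² = 60² = 3600)
D/r(-218) + n/(X(1, -3)⁴) = 3600/(-218) - 5655/(-4 - 3)⁴ = 3600*(-1/218) - 5655/((-7)⁴) = -1800/109 - 5655/2401 = -4938195/261709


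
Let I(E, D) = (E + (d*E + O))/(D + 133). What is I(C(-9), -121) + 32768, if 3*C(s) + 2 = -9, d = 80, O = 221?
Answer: 98285/3 ≈ 32762.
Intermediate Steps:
C(s) = -11/3 (C(s) = -⅔ + (⅓)*(-9) = -⅔ - 3 = -11/3)
I(E, D) = (221 + 81*E)/(133 + D) (I(E, D) = (E + (80*E + 221))/(D + 133) = (E + (221 + 80*E))/(133 + D) = (221 + 81*E)/(133 + D))
I(C(-9), -121) + 32768 = (221 + 81*(-11/3))/(133 - 121) + 32768 = (221 - 297)/12 + 32768 = (1/12)*(-76) + 32768 = -19/3 + 32768 = 98285/3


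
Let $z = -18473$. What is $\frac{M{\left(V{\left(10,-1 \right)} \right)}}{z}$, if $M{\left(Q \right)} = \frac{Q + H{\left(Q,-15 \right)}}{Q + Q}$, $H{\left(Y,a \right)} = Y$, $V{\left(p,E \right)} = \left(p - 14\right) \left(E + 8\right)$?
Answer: $- \frac{1}{18473} \approx -5.4133 \cdot 10^{-5}$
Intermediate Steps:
$V{\left(p,E \right)} = \left(-14 + p\right) \left(8 + E\right)$
$M{\left(Q \right)} = 1$ ($M{\left(Q \right)} = \frac{Q + Q}{Q + Q} = \frac{2 Q}{2 Q} = 2 Q \frac{1}{2 Q} = 1$)
$\frac{M{\left(V{\left(10,-1 \right)} \right)}}{z} = 1 \frac{1}{-18473} = 1 \left(- \frac{1}{18473}\right) = - \frac{1}{18473}$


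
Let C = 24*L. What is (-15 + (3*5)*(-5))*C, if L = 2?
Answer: -4320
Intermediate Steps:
C = 48 (C = 24*2 = 48)
(-15 + (3*5)*(-5))*C = (-15 + (3*5)*(-5))*48 = (-15 + 15*(-5))*48 = (-15 - 75)*48 = -90*48 = -4320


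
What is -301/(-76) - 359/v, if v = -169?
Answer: 78153/12844 ≈ 6.0848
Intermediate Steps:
-301/(-76) - 359/v = -301/(-76) - 359/(-169) = -301*(-1/76) - 359*(-1/169) = 301/76 + 359/169 = 78153/12844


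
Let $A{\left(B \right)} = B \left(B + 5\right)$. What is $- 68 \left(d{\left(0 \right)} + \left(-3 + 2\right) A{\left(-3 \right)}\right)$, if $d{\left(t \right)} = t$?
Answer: $-408$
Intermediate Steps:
$A{\left(B \right)} = B \left(5 + B\right)$
$- 68 \left(d{\left(0 \right)} + \left(-3 + 2\right) A{\left(-3 \right)}\right) = - 68 \left(0 + \left(-3 + 2\right) \left(- 3 \left(5 - 3\right)\right)\right) = - 68 \left(0 - \left(-3\right) 2\right) = - 68 \left(0 - -6\right) = - 68 \left(0 + 6\right) = \left(-68\right) 6 = -408$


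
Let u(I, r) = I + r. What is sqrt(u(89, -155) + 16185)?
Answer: 9*sqrt(199) ≈ 126.96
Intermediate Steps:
sqrt(u(89, -155) + 16185) = sqrt((89 - 155) + 16185) = sqrt(-66 + 16185) = sqrt(16119) = 9*sqrt(199)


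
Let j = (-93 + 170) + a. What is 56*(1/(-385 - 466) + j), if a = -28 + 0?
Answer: 2335088/851 ≈ 2743.9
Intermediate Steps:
a = -28
j = 49 (j = (-93 + 170) - 28 = 77 - 28 = 49)
56*(1/(-385 - 466) + j) = 56*(1/(-385 - 466) + 49) = 56*(1/(-851) + 49) = 56*(-1/851 + 49) = 56*(41698/851) = 2335088/851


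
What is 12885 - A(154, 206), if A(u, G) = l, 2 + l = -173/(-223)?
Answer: 2873628/223 ≈ 12886.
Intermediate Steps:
l = -273/223 (l = -2 - 173/(-223) = -2 - 173*(-1/223) = -2 + 173/223 = -273/223 ≈ -1.2242)
A(u, G) = -273/223
12885 - A(154, 206) = 12885 - 1*(-273/223) = 12885 + 273/223 = 2873628/223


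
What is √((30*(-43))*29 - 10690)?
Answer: 10*I*√481 ≈ 219.32*I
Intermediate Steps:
√((30*(-43))*29 - 10690) = √(-1290*29 - 10690) = √(-37410 - 10690) = √(-48100) = 10*I*√481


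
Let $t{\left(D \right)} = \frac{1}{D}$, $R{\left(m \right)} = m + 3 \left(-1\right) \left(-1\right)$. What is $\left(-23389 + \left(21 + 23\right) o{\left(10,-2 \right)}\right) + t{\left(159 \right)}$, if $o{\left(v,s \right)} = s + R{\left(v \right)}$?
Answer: $- \frac{3641894}{159} \approx -22905.0$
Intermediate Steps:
$R{\left(m \right)} = 3 + m$ ($R{\left(m \right)} = m - -3 = m + 3 = 3 + m$)
$o{\left(v,s \right)} = 3 + s + v$ ($o{\left(v,s \right)} = s + \left(3 + v\right) = 3 + s + v$)
$\left(-23389 + \left(21 + 23\right) o{\left(10,-2 \right)}\right) + t{\left(159 \right)} = \left(-23389 + \left(21 + 23\right) \left(3 - 2 + 10\right)\right) + \frac{1}{159} = \left(-23389 + 44 \cdot 11\right) + \frac{1}{159} = \left(-23389 + 484\right) + \frac{1}{159} = -22905 + \frac{1}{159} = - \frac{3641894}{159}$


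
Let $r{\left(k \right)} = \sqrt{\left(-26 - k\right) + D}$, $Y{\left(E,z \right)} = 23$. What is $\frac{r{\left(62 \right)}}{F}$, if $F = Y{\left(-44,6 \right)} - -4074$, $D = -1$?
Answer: $\frac{i \sqrt{89}}{4097} \approx 0.0023027 i$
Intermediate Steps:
$r{\left(k \right)} = \sqrt{-27 - k}$ ($r{\left(k \right)} = \sqrt{\left(-26 - k\right) - 1} = \sqrt{-27 - k}$)
$F = 4097$ ($F = 23 - -4074 = 23 + 4074 = 4097$)
$\frac{r{\left(62 \right)}}{F} = \frac{\sqrt{-27 - 62}}{4097} = \sqrt{-27 - 62} \cdot \frac{1}{4097} = \sqrt{-89} \cdot \frac{1}{4097} = i \sqrt{89} \cdot \frac{1}{4097} = \frac{i \sqrt{89}}{4097}$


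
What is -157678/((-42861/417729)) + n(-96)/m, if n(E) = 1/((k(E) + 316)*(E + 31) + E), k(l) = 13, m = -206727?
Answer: 7499854177905499945/4880332253013 ≈ 1.5368e+6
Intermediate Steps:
n(E) = 1/(10199 + 330*E) (n(E) = 1/((13 + 316)*(E + 31) + E) = 1/(329*(31 + E) + E) = 1/((10199 + 329*E) + E) = 1/(10199 + 330*E))
-157678/((-42861/417729)) + n(-96)/m = -157678/((-42861/417729)) + 1/((10199 + 330*(-96))*(-206727)) = -157678/((-42861*1/417729)) - 1/206727/(10199 - 31680) = -157678/(-1099/10711) - 1/206727/(-21481) = -157678*(-10711/1099) - 1/21481*(-1/206727) = 1688889058/1099 + 1/4440702687 = 7499854177905499945/4880332253013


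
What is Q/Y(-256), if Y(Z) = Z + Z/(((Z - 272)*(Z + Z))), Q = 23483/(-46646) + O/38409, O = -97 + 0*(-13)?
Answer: 159541044784/80723809302353 ≈ 0.0019764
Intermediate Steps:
O = -97 (O = -97 + 0 = -97)
Q = -906483209/1791626214 (Q = 23483/(-46646) - 97/38409 = 23483*(-1/46646) - 97*1/38409 = -23483/46646 - 97/38409 = -906483209/1791626214 ≈ -0.50596)
Y(Z) = Z + 1/(2*(-272 + Z)) (Y(Z) = Z + Z/(((-272 + Z)*(2*Z))) = Z + Z/((2*Z*(-272 + Z))) = Z + Z*(1/(2*Z*(-272 + Z))) = Z + 1/(2*(-272 + Z)))
Q/Y(-256) = -906483209*(-272 - 256)/(½ + (-256)² - 272*(-256))/1791626214 = -906483209*(-528/(½ + 65536 + 69632))/1791626214 = -906483209/(1791626214*((-1/528*270337/2))) = -906483209/(1791626214*(-270337/1056)) = -906483209/1791626214*(-1056/270337) = 159541044784/80723809302353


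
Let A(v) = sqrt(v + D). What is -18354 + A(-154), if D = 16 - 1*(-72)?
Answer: -18354 + I*sqrt(66) ≈ -18354.0 + 8.124*I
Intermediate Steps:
D = 88 (D = 16 + 72 = 88)
A(v) = sqrt(88 + v) (A(v) = sqrt(v + 88) = sqrt(88 + v))
-18354 + A(-154) = -18354 + sqrt(88 - 154) = -18354 + sqrt(-66) = -18354 + I*sqrt(66)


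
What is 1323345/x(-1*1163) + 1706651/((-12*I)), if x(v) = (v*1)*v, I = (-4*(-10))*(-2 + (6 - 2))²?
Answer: -2305822414019/2596932480 ≈ -887.90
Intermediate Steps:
I = 160 (I = 40*(-2 + 4)² = 40*2² = 40*4 = 160)
x(v) = v² (x(v) = v*v = v²)
1323345/x(-1*1163) + 1706651/((-12*I)) = 1323345/((-1*1163)²) + 1706651/((-12*160)) = 1323345/((-1163)²) + 1706651/(-1920) = 1323345/1352569 + 1706651*(-1/1920) = 1323345*(1/1352569) - 1706651/1920 = 1323345/1352569 - 1706651/1920 = -2305822414019/2596932480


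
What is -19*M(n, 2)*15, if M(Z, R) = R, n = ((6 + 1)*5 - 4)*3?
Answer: -570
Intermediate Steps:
n = 93 (n = (7*5 - 4)*3 = (35 - 4)*3 = 31*3 = 93)
-19*M(n, 2)*15 = -19*2*15 = -38*15 = -570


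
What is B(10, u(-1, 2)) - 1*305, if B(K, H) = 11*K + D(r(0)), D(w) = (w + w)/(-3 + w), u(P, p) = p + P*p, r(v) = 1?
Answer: -196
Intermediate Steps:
D(w) = 2*w/(-3 + w) (D(w) = (2*w)/(-3 + w) = 2*w/(-3 + w))
B(K, H) = -1 + 11*K (B(K, H) = 11*K + 2*1/(-3 + 1) = 11*K + 2*1/(-2) = 11*K + 2*1*(-½) = 11*K - 1 = -1 + 11*K)
B(10, u(-1, 2)) - 1*305 = (-1 + 11*10) - 1*305 = (-1 + 110) - 305 = 109 - 305 = -196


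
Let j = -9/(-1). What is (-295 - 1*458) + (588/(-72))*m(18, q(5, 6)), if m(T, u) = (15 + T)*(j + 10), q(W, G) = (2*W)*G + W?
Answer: -11747/2 ≈ -5873.5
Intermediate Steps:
j = 9 (j = -9*(-1) = 9)
q(W, G) = W + 2*G*W (q(W, G) = 2*G*W + W = W + 2*G*W)
m(T, u) = 285 + 19*T (m(T, u) = (15 + T)*(9 + 10) = (15 + T)*19 = 285 + 19*T)
(-295 - 1*458) + (588/(-72))*m(18, q(5, 6)) = (-295 - 1*458) + (588/(-72))*(285 + 19*18) = (-295 - 458) + (588*(-1/72))*(285 + 342) = -753 - 49/6*627 = -753 - 10241/2 = -11747/2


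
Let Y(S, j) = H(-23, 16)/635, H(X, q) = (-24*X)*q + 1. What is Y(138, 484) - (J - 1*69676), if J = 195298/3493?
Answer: 154452039619/2218055 ≈ 69634.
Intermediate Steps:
J = 195298/3493 (J = 195298*(1/3493) = 195298/3493 ≈ 55.911)
H(X, q) = 1 - 24*X*q (H(X, q) = -24*X*q + 1 = 1 - 24*X*q)
Y(S, j) = 8833/635 (Y(S, j) = (1 - 24*(-23)*16)/635 = (1 + 8832)*(1/635) = 8833*(1/635) = 8833/635)
Y(138, 484) - (J - 1*69676) = 8833/635 - (195298/3493 - 1*69676) = 8833/635 - (195298/3493 - 69676) = 8833/635 - 1*(-243182970/3493) = 8833/635 + 243182970/3493 = 154452039619/2218055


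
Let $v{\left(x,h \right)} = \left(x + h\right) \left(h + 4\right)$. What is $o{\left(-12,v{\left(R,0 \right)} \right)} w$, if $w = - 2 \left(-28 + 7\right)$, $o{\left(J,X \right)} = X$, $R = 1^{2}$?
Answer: $168$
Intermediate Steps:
$R = 1$
$v{\left(x,h \right)} = \left(4 + h\right) \left(h + x\right)$ ($v{\left(x,h \right)} = \left(h + x\right) \left(4 + h\right) = \left(4 + h\right) \left(h + x\right)$)
$w = 42$ ($w = \left(-2\right) \left(-21\right) = 42$)
$o{\left(-12,v{\left(R,0 \right)} \right)} w = \left(0^{2} + 4 \cdot 0 + 4 \cdot 1 + 0 \cdot 1\right) 42 = \left(0 + 0 + 4 + 0\right) 42 = 4 \cdot 42 = 168$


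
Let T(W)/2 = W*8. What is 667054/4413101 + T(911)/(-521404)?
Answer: 1915400430/15547354823 ≈ 0.12320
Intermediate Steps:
T(W) = 16*W (T(W) = 2*(W*8) = 2*(8*W) = 16*W)
667054/4413101 + T(911)/(-521404) = 667054/4413101 + (16*911)/(-521404) = 667054*(1/4413101) + 14576*(-1/521404) = 667054/4413101 - 3644/130351 = 1915400430/15547354823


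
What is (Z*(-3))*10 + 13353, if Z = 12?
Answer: 12993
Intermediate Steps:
(Z*(-3))*10 + 13353 = (12*(-3))*10 + 13353 = -36*10 + 13353 = -360 + 13353 = 12993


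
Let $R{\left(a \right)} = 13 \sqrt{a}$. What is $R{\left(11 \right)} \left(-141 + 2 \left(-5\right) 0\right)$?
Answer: $- 1833 \sqrt{11} \approx -6079.4$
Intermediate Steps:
$R{\left(11 \right)} \left(-141 + 2 \left(-5\right) 0\right) = 13 \sqrt{11} \left(-141 + 2 \left(-5\right) 0\right) = 13 \sqrt{11} \left(-141 - 0\right) = 13 \sqrt{11} \left(-141 + 0\right) = 13 \sqrt{11} \left(-141\right) = - 1833 \sqrt{11}$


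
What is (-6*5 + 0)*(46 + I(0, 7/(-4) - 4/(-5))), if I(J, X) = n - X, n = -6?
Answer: -2457/2 ≈ -1228.5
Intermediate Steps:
I(J, X) = -6 - X
(-6*5 + 0)*(46 + I(0, 7/(-4) - 4/(-5))) = (-6*5 + 0)*(46 + (-6 - (7/(-4) - 4/(-5)))) = (-30 + 0)*(46 + (-6 - (7*(-¼) - 4*(-⅕)))) = -30*(46 + (-6 - (-7/4 + ⅘))) = -30*(46 + (-6 - 1*(-19/20))) = -30*(46 + (-6 + 19/20)) = -30*(46 - 101/20) = -30*819/20 = -2457/2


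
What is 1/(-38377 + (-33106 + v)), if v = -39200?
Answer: -1/110683 ≈ -9.0348e-6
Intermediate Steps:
1/(-38377 + (-33106 + v)) = 1/(-38377 + (-33106 - 39200)) = 1/(-38377 - 72306) = 1/(-110683) = -1/110683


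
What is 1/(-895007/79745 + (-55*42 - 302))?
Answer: -79745/209188947 ≈ -0.00038121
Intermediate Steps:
1/(-895007/79745 + (-55*42 - 302)) = 1/(-895007*1/79745 + (-2310 - 302)) = 1/(-895007/79745 - 2612) = 1/(-209188947/79745) = -79745/209188947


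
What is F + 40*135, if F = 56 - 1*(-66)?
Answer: 5522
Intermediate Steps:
F = 122 (F = 56 + 66 = 122)
F + 40*135 = 122 + 40*135 = 122 + 5400 = 5522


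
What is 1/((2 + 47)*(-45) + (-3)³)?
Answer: -1/2232 ≈ -0.00044803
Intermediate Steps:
1/((2 + 47)*(-45) + (-3)³) = 1/(49*(-45) - 27) = 1/(-2205 - 27) = 1/(-2232) = -1/2232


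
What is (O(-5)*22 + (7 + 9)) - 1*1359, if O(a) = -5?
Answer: -1453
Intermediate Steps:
(O(-5)*22 + (7 + 9)) - 1*1359 = (-5*22 + (7 + 9)) - 1*1359 = (-110 + 16) - 1359 = -94 - 1359 = -1453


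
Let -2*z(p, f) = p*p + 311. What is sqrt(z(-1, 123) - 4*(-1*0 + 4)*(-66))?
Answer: 30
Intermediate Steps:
z(p, f) = -311/2 - p**2/2 (z(p, f) = -(p*p + 311)/2 = -(p**2 + 311)/2 = -(311 + p**2)/2 = -311/2 - p**2/2)
sqrt(z(-1, 123) - 4*(-1*0 + 4)*(-66)) = sqrt((-311/2 - 1/2*(-1)**2) - 4*(-1*0 + 4)*(-66)) = sqrt((-311/2 - 1/2*1) - 4*(0 + 4)*(-66)) = sqrt((-311/2 - 1/2) - 4*4*(-66)) = sqrt(-156 - 16*(-66)) = sqrt(-156 + 1056) = sqrt(900) = 30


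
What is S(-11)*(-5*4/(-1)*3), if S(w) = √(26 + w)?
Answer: 60*√15 ≈ 232.38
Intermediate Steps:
S(-11)*(-5*4/(-1)*3) = √(26 - 11)*(-5*4/(-1)*3) = √15*(-5*4*(-1)*3) = √15*(-(-20)*3) = √15*(-5*(-12)) = √15*60 = 60*√15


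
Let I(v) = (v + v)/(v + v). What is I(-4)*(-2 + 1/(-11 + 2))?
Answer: -19/9 ≈ -2.1111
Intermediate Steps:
I(v) = 1 (I(v) = (2*v)/((2*v)) = (2*v)*(1/(2*v)) = 1)
I(-4)*(-2 + 1/(-11 + 2)) = 1*(-2 + 1/(-11 + 2)) = 1*(-2 + 1/(-9)) = 1*(-2 - ⅑) = 1*(-19/9) = -19/9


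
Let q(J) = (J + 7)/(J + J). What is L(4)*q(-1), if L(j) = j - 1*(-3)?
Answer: -21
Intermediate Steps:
q(J) = (7 + J)/(2*J) (q(J) = (7 + J)/((2*J)) = (7 + J)*(1/(2*J)) = (7 + J)/(2*J))
L(j) = 3 + j (L(j) = j + 3 = 3 + j)
L(4)*q(-1) = (3 + 4)*((½)*(7 - 1)/(-1)) = 7*((½)*(-1)*6) = 7*(-3) = -21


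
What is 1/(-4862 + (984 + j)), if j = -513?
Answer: -1/4391 ≈ -0.00022774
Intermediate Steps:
1/(-4862 + (984 + j)) = 1/(-4862 + (984 - 513)) = 1/(-4862 + 471) = 1/(-4391) = -1/4391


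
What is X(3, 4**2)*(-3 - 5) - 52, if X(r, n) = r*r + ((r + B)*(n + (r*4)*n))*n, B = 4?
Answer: -186492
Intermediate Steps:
X(r, n) = r**2 + n*(4 + r)*(n + 4*n*r) (X(r, n) = r*r + ((r + 4)*(n + (r*4)*n))*n = r**2 + ((4 + r)*(n + (4*r)*n))*n = r**2 + ((4 + r)*(n + 4*n*r))*n = r**2 + n*(4 + r)*(n + 4*n*r))
X(3, 4**2)*(-3 - 5) - 52 = (3**2 + 4*(4**2)**2 + 4*(4**2)**2*3**2 + 17*3*(4**2)**2)*(-3 - 5) - 52 = (9 + 4*16**2 + 4*16**2*9 + 17*3*16**2)*(-8) - 52 = (9 + 4*256 + 4*256*9 + 17*3*256)*(-8) - 52 = (9 + 1024 + 9216 + 13056)*(-8) - 52 = 23305*(-8) - 52 = -186440 - 52 = -186492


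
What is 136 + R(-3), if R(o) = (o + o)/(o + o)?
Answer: 137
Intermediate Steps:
R(o) = 1 (R(o) = (2*o)/((2*o)) = (2*o)*(1/(2*o)) = 1)
136 + R(-3) = 136 + 1 = 137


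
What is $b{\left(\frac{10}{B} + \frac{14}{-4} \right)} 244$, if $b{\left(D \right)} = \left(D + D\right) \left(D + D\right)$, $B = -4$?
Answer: $35136$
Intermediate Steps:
$b{\left(D \right)} = 4 D^{2}$ ($b{\left(D \right)} = 2 D 2 D = 4 D^{2}$)
$b{\left(\frac{10}{B} + \frac{14}{-4} \right)} 244 = 4 \left(\frac{10}{-4} + \frac{14}{-4}\right)^{2} \cdot 244 = 4 \left(10 \left(- \frac{1}{4}\right) + 14 \left(- \frac{1}{4}\right)\right)^{2} \cdot 244 = 4 \left(- \frac{5}{2} - \frac{7}{2}\right)^{2} \cdot 244 = 4 \left(-6\right)^{2} \cdot 244 = 4 \cdot 36 \cdot 244 = 144 \cdot 244 = 35136$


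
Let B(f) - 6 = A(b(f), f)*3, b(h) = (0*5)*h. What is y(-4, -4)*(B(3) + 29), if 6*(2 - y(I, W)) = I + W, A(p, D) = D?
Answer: 440/3 ≈ 146.67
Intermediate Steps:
b(h) = 0 (b(h) = 0*h = 0)
B(f) = 6 + 3*f (B(f) = 6 + f*3 = 6 + 3*f)
y(I, W) = 2 - I/6 - W/6 (y(I, W) = 2 - (I + W)/6 = 2 + (-I/6 - W/6) = 2 - I/6 - W/6)
y(-4, -4)*(B(3) + 29) = (2 - ⅙*(-4) - ⅙*(-4))*((6 + 3*3) + 29) = (2 + ⅔ + ⅔)*((6 + 9) + 29) = 10*(15 + 29)/3 = (10/3)*44 = 440/3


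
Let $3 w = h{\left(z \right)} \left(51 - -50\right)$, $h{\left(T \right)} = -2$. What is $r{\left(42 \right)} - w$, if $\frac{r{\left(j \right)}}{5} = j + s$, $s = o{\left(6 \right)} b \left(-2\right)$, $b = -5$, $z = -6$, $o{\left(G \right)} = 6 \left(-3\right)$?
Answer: $- \frac{1868}{3} \approx -622.67$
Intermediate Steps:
$o{\left(G \right)} = -18$
$s = -180$ ($s = \left(-18\right) \left(-5\right) \left(-2\right) = 90 \left(-2\right) = -180$)
$r{\left(j \right)} = -900 + 5 j$ ($r{\left(j \right)} = 5 \left(j - 180\right) = 5 \left(-180 + j\right) = -900 + 5 j$)
$w = - \frac{202}{3}$ ($w = \frac{\left(-2\right) \left(51 - -50\right)}{3} = \frac{\left(-2\right) \left(51 + 50\right)}{3} = \frac{\left(-2\right) 101}{3} = \frac{1}{3} \left(-202\right) = - \frac{202}{3} \approx -67.333$)
$r{\left(42 \right)} - w = \left(-900 + 5 \cdot 42\right) - - \frac{202}{3} = \left(-900 + 210\right) + \frac{202}{3} = -690 + \frac{202}{3} = - \frac{1868}{3}$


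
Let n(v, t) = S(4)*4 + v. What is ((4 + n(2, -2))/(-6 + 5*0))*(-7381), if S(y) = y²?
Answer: 258335/3 ≈ 86112.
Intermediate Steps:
n(v, t) = 64 + v (n(v, t) = 4²*4 + v = 16*4 + v = 64 + v)
((4 + n(2, -2))/(-6 + 5*0))*(-7381) = ((4 + (64 + 2))/(-6 + 5*0))*(-7381) = ((4 + 66)/(-6 + 0))*(-7381) = (70/(-6))*(-7381) = (70*(-⅙))*(-7381) = -35/3*(-7381) = 258335/3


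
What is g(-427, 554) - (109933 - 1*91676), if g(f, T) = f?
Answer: -18684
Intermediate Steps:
g(-427, 554) - (109933 - 1*91676) = -427 - (109933 - 1*91676) = -427 - (109933 - 91676) = -427 - 1*18257 = -427 - 18257 = -18684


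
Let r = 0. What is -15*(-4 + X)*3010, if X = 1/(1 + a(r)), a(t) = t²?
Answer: 135450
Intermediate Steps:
X = 1 (X = 1/(1 + 0²) = 1/(1 + 0) = 1/1 = 1)
-15*(-4 + X)*3010 = -15*(-4 + 1)*3010 = -15*(-3)*3010 = 45*3010 = 135450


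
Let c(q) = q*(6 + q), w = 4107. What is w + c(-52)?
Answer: 6499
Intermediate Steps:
w + c(-52) = 4107 - 52*(6 - 52) = 4107 - 52*(-46) = 4107 + 2392 = 6499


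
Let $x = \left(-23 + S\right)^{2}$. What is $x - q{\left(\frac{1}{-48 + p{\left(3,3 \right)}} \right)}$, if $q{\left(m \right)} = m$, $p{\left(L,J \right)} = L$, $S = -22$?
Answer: $\frac{91126}{45} \approx 2025.0$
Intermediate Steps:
$x = 2025$ ($x = \left(-23 - 22\right)^{2} = \left(-45\right)^{2} = 2025$)
$x - q{\left(\frac{1}{-48 + p{\left(3,3 \right)}} \right)} = 2025 - \frac{1}{-48 + 3} = 2025 - \frac{1}{-45} = 2025 - - \frac{1}{45} = 2025 + \frac{1}{45} = \frac{91126}{45}$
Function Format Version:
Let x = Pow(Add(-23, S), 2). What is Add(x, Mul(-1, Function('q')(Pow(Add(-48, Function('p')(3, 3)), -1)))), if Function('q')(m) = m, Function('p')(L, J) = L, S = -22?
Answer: Rational(91126, 45) ≈ 2025.0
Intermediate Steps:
x = 2025 (x = Pow(Add(-23, -22), 2) = Pow(-45, 2) = 2025)
Add(x, Mul(-1, Function('q')(Pow(Add(-48, Function('p')(3, 3)), -1)))) = Add(2025, Mul(-1, Pow(Add(-48, 3), -1))) = Add(2025, Mul(-1, Pow(-45, -1))) = Add(2025, Mul(-1, Rational(-1, 45))) = Add(2025, Rational(1, 45)) = Rational(91126, 45)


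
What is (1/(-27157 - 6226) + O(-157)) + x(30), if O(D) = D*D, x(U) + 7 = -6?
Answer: 822423587/33383 ≈ 24636.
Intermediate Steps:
x(U) = -13 (x(U) = -7 - 6 = -13)
O(D) = D²
(1/(-27157 - 6226) + O(-157)) + x(30) = (1/(-27157 - 6226) + (-157)²) - 13 = (1/(-33383) + 24649) - 13 = (-1/33383 + 24649) - 13 = 822857566/33383 - 13 = 822423587/33383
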